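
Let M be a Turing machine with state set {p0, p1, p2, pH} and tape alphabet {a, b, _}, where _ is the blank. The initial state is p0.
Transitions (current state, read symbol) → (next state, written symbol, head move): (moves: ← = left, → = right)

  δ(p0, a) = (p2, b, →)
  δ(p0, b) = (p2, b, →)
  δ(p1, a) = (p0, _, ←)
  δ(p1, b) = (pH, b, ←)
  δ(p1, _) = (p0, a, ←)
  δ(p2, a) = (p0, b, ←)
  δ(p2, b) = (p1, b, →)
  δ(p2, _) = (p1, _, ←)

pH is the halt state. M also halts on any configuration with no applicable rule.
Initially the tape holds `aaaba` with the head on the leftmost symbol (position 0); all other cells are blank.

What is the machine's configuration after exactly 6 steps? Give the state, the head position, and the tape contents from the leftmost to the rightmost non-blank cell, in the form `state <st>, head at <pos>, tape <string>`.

state p2, head at 2, tape bb_ba

p0 | [a]aaba   read a → write b, move →, go to p2
p2 | b[a]aba   read a → write b, move ←, go to p0
p0 | [b]baba   read b → write b, move →, go to p2
p2 | b[b]aba   read b → write b, move →, go to p1
p1 | bb[a]ba   read a → write _, move ←, go to p0
p0 | b[b]_ba   read b → write b, move →, go to p2
p2 | bb[_]ba
After 6 steps: state p2, head at 2, tape bb_ba.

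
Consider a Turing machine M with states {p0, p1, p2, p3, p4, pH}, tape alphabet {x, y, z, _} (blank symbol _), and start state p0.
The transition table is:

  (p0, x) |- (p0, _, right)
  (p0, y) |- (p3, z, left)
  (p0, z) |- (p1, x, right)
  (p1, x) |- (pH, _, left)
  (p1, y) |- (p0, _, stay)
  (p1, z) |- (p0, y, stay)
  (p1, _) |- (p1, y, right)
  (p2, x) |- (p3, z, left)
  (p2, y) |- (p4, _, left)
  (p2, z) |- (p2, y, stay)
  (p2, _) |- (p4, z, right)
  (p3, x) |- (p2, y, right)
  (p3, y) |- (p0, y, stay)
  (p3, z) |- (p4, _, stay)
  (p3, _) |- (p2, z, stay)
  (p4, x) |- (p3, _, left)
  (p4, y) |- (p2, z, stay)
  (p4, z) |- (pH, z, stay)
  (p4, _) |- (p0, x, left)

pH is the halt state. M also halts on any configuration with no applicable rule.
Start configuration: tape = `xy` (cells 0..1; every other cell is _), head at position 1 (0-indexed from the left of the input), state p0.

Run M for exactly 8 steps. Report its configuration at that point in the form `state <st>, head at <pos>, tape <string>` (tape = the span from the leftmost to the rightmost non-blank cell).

state p0, head at -2, tape x

state=p0 head=1 tape=__x[y]   (p0,y)→(p3,z,left)
state=p3 head=0 tape=__[x]z   (p3,x)→(p2,y,right)
state=p2 head=1 tape=__y[z]   (p2,z)→(p2,y,stay)
state=p2 head=1 tape=__y[y]   (p2,y)→(p4,_,left)
state=p4 head=0 tape=__[y]_   (p4,y)→(p2,z,stay)
state=p2 head=0 tape=__[z]_   (p2,z)→(p2,y,stay)
state=p2 head=0 tape=__[y]_   (p2,y)→(p4,_,left)
state=p4 head=-1 tape=_[_]__   (p4,_)→(p0,x,left)
state=p0 head=-2 tape=[_]x__
After 8 steps: state p0, head at -2, tape x.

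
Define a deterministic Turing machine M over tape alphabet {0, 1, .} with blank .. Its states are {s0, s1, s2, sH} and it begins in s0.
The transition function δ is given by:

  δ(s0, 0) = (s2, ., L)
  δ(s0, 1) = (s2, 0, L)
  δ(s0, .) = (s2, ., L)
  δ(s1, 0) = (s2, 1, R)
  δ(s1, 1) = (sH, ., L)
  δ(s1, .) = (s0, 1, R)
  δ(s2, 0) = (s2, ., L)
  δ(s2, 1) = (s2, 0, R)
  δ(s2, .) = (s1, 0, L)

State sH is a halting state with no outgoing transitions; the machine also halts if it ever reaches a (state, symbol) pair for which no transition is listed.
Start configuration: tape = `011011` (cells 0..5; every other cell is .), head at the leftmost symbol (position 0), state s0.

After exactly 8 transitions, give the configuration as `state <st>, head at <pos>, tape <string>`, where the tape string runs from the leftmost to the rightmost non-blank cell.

state s2, head at -2, tape 1..11011

state=s0 head=0 tape=..[0]11011   (s0,0)→(s2,.,L)
state=s2 head=-1 tape=.[.].11011   (s2,.)→(s1,0,L)
state=s1 head=-2 tape=[.]0.11011   (s1,.)→(s0,1,R)
state=s0 head=-1 tape=1[0].11011   (s0,0)→(s2,.,L)
state=s2 head=-2 tape=[1]..11011   (s2,1)→(s2,0,R)
state=s2 head=-1 tape=0[.].11011   (s2,.)→(s1,0,L)
state=s1 head=-2 tape=[0]0.11011   (s1,0)→(s2,1,R)
state=s2 head=-1 tape=1[0].11011   (s2,0)→(s2,.,L)
state=s2 head=-2 tape=[1]..11011
After 8 steps: state s2, head at -2, tape 1..11011.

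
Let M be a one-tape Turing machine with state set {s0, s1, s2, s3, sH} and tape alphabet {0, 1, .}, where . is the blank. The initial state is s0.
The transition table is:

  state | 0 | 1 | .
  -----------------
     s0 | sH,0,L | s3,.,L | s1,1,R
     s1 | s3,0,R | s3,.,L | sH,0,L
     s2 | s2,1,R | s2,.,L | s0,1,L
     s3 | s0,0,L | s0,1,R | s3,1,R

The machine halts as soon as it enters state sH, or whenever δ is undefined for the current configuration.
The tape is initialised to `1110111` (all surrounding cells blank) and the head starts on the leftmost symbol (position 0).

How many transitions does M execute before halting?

16

state=s0 head=0 tape=.[1]110111.   (s0,1)→(s3,.,L)
state=s3 head=-1 tape=[.].110111.   (s3,.)→(s3,1,R)
state=s3 head=0 tape=1[.]110111.   (s3,.)→(s3,1,R)
state=s3 head=1 tape=11[1]10111.   (s3,1)→(s0,1,R)
state=s0 head=2 tape=111[1]0111.   (s0,1)→(s3,.,L)
state=s3 head=1 tape=11[1].0111.   (s3,1)→(s0,1,R)
state=s0 head=2 tape=111[.]0111.   (s0,.)→(s1,1,R)
state=s1 head=3 tape=1111[0]111.   (s1,0)→(s3,0,R)
state=s3 head=4 tape=11110[1]11.   (s3,1)→(s0,1,R)
state=s0 head=5 tape=111101[1]1.   (s0,1)→(s3,.,L)
state=s3 head=4 tape=11110[1].1.   (s3,1)→(s0,1,R)
state=s0 head=5 tape=111101[.]1.   (s0,.)→(s1,1,R)
state=s1 head=6 tape=1111011[1].   (s1,1)→(s3,.,L)
state=s3 head=5 tape=111101[1]..   (s3,1)→(s0,1,R)
state=s0 head=6 tape=1111011[.].   (s0,.)→(s1,1,R)
state=s1 head=7 tape=11110111[.]   (s1,.)→(sH,0,L)
state=sH head=6 tape=1111011[1]0
M halts after 16 transitions.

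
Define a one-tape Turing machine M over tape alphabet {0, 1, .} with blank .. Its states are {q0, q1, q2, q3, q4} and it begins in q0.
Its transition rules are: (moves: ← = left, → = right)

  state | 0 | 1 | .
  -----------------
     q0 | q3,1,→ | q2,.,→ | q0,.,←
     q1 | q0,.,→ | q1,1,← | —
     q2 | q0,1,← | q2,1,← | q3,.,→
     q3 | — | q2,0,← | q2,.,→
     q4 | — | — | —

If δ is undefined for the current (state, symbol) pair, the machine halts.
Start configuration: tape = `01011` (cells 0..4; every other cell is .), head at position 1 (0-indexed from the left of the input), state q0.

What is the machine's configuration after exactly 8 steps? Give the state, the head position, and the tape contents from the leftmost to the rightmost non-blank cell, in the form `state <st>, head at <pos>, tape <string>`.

state q2, head at 1, tape 1.011

q0 | 0[1]011   read 1 → write ., move →, go to q2
q2 | 0.[0]11   read 0 → write 1, move ←, go to q0
q0 | 0[.]111   read . → write ., move ←, go to q0
q0 | [0].111   read 0 → write 1, move →, go to q3
q3 | 1[.]111   read . → write ., move →, go to q2
q2 | 1.[1]11   read 1 → write 1, move ←, go to q2
q2 | 1[.]111   read . → write ., move →, go to q3
q3 | 1.[1]11   read 1 → write 0, move ←, go to q2
q2 | 1[.]011
After 8 steps: state q2, head at 1, tape 1.011.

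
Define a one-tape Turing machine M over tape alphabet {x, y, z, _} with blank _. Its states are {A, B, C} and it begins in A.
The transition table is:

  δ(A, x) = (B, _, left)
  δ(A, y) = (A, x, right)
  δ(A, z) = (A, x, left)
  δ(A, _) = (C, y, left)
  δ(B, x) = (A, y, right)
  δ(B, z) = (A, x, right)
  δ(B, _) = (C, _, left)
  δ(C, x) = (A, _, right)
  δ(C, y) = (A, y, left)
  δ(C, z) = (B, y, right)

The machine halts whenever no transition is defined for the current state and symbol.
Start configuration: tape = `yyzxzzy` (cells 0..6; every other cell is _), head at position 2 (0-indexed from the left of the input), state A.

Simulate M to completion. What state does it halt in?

C

A | __yy[z]xzzy   read z → write x, move left, go to A
A | __y[y]xxzzy   read y → write x, move right, go to A
A | __yx[x]xzzy   read x → write _, move left, go to B
B | __y[x]_xzzy   read x → write y, move right, go to A
A | __yy[_]xzzy   read _ → write y, move left, go to C
C | __y[y]yxzzy   read y → write y, move left, go to A
A | __[y]yyxzzy   read y → write x, move right, go to A
A | __x[y]yxzzy   read y → write x, move right, go to A
A | __xx[y]xzzy   read y → write x, move right, go to A
A | __xxx[x]zzy   read x → write _, move left, go to B
B | __xx[x]_zzy   read x → write y, move right, go to A
A | __xxy[_]zzy   read _ → write y, move left, go to C
C | __xx[y]yzzy   read y → write y, move left, go to A
A | __x[x]yyzzy   read x → write _, move left, go to B
B | __[x]_yyzzy   read x → write y, move right, go to A
A | __y[_]yyzzy   read _ → write y, move left, go to C
C | __[y]yyyzzy   read y → write y, move left, go to A
A | _[_]yyyyzzy   read _ → write y, move left, go to C
C | [_]yyyyyzzy
No transition is defined for (C, _); M halts in state C.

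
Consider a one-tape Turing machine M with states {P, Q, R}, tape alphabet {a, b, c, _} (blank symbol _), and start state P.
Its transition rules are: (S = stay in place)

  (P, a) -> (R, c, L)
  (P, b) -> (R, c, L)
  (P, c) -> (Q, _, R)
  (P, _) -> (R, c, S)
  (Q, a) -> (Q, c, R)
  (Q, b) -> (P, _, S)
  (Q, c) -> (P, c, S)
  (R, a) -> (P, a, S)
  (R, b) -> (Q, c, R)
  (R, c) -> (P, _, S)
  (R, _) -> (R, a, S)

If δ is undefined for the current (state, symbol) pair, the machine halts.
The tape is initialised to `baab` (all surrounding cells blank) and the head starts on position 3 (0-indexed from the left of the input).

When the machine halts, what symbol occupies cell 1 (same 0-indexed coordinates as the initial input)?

state=P head=3 tape=baa[b]_   (P,b)→(R,c,L)
state=R head=2 tape=ba[a]c_   (R,a)→(P,a,S)
state=P head=2 tape=ba[a]c_   (P,a)→(R,c,L)
state=R head=1 tape=b[a]cc_   (R,a)→(P,a,S)
state=P head=1 tape=b[a]cc_   (P,a)→(R,c,L)
state=R head=0 tape=[b]ccc_   (R,b)→(Q,c,R)
state=Q head=1 tape=c[c]cc_   (Q,c)→(P,c,S)
state=P head=1 tape=c[c]cc_   (P,c)→(Q,_,R)
state=Q head=2 tape=c_[c]c_   (Q,c)→(P,c,S)
state=P head=2 tape=c_[c]c_   (P,c)→(Q,_,R)
state=Q head=3 tape=c__[c]_   (Q,c)→(P,c,S)
state=P head=3 tape=c__[c]_   (P,c)→(Q,_,R)
state=Q head=4 tape=c___[_]
Cell 1 holds _ when M halts.

_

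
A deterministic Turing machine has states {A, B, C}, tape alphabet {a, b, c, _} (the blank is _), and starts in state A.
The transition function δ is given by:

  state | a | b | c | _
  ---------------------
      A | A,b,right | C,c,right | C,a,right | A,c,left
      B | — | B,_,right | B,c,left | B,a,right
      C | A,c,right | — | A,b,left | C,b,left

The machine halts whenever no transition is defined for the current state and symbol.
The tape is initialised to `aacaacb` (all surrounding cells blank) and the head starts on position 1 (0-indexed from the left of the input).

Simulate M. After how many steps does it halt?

state=A head=1 tape=a[a]caacb   (A,a)→(A,b,right)
state=A head=2 tape=ab[c]aacb   (A,c)→(C,a,right)
state=C head=3 tape=aba[a]acb   (C,a)→(A,c,right)
state=A head=4 tape=abac[a]cb   (A,a)→(A,b,right)
state=A head=5 tape=abacb[c]b   (A,c)→(C,a,right)
state=C head=6 tape=abacba[b]
M halts after 5 transitions.

5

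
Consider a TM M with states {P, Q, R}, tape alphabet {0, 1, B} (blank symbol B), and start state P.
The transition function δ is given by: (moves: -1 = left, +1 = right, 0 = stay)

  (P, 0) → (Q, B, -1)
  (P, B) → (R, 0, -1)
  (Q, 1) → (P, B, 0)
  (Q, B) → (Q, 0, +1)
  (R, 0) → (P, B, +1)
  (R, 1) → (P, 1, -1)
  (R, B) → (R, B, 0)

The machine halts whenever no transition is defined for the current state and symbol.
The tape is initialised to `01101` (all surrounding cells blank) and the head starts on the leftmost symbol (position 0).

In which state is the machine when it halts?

state=P head=0 tape=B[0]1101   (P,0)→(Q,B,-1)
state=Q head=-1 tape=[B]B1101   (Q,B)→(Q,0,+1)
state=Q head=0 tape=0[B]1101   (Q,B)→(Q,0,+1)
state=Q head=1 tape=00[1]101   (Q,1)→(P,B,0)
state=P head=1 tape=00[B]101   (P,B)→(R,0,-1)
state=R head=0 tape=0[0]0101   (R,0)→(P,B,+1)
state=P head=1 tape=0B[0]101   (P,0)→(Q,B,-1)
state=Q head=0 tape=0[B]B101   (Q,B)→(Q,0,+1)
state=Q head=1 tape=00[B]101   (Q,B)→(Q,0,+1)
state=Q head=2 tape=000[1]01   (Q,1)→(P,B,0)
state=P head=2 tape=000[B]01   (P,B)→(R,0,-1)
state=R head=1 tape=00[0]001   (R,0)→(P,B,+1)
state=P head=2 tape=00B[0]01   (P,0)→(Q,B,-1)
state=Q head=1 tape=00[B]B01   (Q,B)→(Q,0,+1)
state=Q head=2 tape=000[B]01   (Q,B)→(Q,0,+1)
state=Q head=3 tape=0000[0]1
No transition is defined for (Q, 0); M halts in state Q.

Q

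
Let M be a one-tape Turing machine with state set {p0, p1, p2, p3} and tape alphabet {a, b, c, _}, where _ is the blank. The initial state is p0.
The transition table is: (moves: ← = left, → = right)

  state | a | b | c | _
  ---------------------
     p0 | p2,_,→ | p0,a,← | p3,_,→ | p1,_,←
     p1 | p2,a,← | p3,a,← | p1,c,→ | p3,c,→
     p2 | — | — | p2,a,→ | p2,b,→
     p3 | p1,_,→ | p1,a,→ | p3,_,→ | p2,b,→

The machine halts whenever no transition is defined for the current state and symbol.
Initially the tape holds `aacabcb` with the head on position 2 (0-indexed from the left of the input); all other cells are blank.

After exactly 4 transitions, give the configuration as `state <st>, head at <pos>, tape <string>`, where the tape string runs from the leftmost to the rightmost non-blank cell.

state p2, head at 4, tape aa_bacb

p0 | aa[c]abcb   read c → write _, move →, go to p3
p3 | aa_[a]bcb   read a → write _, move →, go to p1
p1 | aa__[b]cb   read b → write a, move ←, go to p3
p3 | aa_[_]acb   read _ → write b, move →, go to p2
p2 | aa_b[a]cb
After 4 steps: state p2, head at 4, tape aa_bacb.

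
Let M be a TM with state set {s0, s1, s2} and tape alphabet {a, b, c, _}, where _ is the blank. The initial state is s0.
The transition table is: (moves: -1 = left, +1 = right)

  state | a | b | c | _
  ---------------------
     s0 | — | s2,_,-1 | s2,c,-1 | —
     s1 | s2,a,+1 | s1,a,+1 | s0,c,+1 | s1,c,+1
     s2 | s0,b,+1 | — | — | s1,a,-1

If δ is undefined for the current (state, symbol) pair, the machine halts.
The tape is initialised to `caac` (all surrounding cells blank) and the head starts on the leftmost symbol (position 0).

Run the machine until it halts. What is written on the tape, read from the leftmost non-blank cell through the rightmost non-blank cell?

cacaac

s0 | __[c]aac   read c → write c, move -1, go to s2
s2 | _[_]caac   read _ → write a, move -1, go to s1
s1 | [_]acaac   read _ → write c, move +1, go to s1
s1 | c[a]caac   read a → write a, move +1, go to s2
s2 | ca[c]aac
The non-blank tape span at halt is cacaac.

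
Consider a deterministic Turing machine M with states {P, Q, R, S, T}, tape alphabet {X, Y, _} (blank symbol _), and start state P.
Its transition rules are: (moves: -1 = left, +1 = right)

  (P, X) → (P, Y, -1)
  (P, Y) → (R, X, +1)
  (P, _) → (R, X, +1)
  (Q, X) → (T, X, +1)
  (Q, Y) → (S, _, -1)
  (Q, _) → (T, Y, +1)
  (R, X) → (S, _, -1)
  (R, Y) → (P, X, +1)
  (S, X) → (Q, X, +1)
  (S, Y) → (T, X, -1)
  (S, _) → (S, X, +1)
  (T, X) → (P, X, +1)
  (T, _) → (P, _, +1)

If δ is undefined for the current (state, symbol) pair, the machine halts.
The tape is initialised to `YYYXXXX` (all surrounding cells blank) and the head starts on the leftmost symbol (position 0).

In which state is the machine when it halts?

state=P head=0 tape=[Y]YYXXXX___   (P,Y)→(R,X,+1)
state=R head=1 tape=X[Y]YXXXX___   (R,Y)→(P,X,+1)
state=P head=2 tape=XX[Y]XXXX___   (P,Y)→(R,X,+1)
state=R head=3 tape=XXX[X]XXX___   (R,X)→(S,_,-1)
state=S head=2 tape=XX[X]_XXX___   (S,X)→(Q,X,+1)
state=Q head=3 tape=XXX[_]XXX___   (Q,_)→(T,Y,+1)
state=T head=4 tape=XXXY[X]XX___   (T,X)→(P,X,+1)
state=P head=5 tape=XXXYX[X]X___   (P,X)→(P,Y,-1)
state=P head=4 tape=XXXY[X]YX___   (P,X)→(P,Y,-1)
state=P head=3 tape=XXX[Y]YYX___   (P,Y)→(R,X,+1)
state=R head=4 tape=XXXX[Y]YX___   (R,Y)→(P,X,+1)
state=P head=5 tape=XXXXX[Y]X___   (P,Y)→(R,X,+1)
state=R head=6 tape=XXXXXX[X]___   (R,X)→(S,_,-1)
state=S head=5 tape=XXXXX[X]____   (S,X)→(Q,X,+1)
state=Q head=6 tape=XXXXXX[_]___   (Q,_)→(T,Y,+1)
state=T head=7 tape=XXXXXXY[_]__   (T,_)→(P,_,+1)
state=P head=8 tape=XXXXXXY_[_]_   (P,_)→(R,X,+1)
state=R head=9 tape=XXXXXXY_X[_]
No transition is defined for (R, _); M halts in state R.

R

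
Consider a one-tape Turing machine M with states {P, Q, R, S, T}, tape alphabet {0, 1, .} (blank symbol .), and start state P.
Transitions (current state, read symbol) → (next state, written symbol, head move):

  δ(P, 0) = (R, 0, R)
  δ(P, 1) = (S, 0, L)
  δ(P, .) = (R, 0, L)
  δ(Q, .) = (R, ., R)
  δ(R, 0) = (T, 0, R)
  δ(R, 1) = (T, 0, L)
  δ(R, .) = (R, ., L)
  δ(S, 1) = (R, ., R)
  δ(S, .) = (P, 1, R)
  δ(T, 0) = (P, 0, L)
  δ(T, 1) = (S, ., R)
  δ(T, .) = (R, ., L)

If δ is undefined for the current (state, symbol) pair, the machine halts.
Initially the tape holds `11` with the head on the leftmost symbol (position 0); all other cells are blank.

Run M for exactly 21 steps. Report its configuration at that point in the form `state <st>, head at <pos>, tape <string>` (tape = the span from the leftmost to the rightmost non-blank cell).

state R, head at 1, tape 1000

P | ..[1]1.   read 1 → write 0, move L, go to S
S | .[.]01.   read . → write 1, move R, go to P
P | .1[0]1.   read 0 → write 0, move R, go to R
R | .10[1].   read 1 → write 0, move L, go to T
T | .1[0]0.   read 0 → write 0, move L, go to P
P | .[1]00.   read 1 → write 0, move L, go to S
S | [.]000.   read . → write 1, move R, go to P
P | 1[0]00.   read 0 → write 0, move R, go to R
R | 10[0]0.   read 0 → write 0, move R, go to T
T | 100[0].   read 0 → write 0, move L, go to P
P | 10[0]0.   read 0 → write 0, move R, go to R
R | 100[0].   read 0 → write 0, move R, go to T
T | 1000[.]   read . → write ., move L, go to R
R | 100[0].   read 0 → write 0, move R, go to T
T | 1000[.]   read . → write ., move L, go to R
R | 100[0].   read 0 → write 0, move R, go to T
T | 1000[.]   read . → write ., move L, go to R
R | 100[0].   read 0 → write 0, move R, go to T
T | 1000[.]   read . → write ., move L, go to R
R | 100[0].   read 0 → write 0, move R, go to T
T | 1000[.]   read . → write ., move L, go to R
R | 100[0].
After 21 steps: state R, head at 1, tape 1000.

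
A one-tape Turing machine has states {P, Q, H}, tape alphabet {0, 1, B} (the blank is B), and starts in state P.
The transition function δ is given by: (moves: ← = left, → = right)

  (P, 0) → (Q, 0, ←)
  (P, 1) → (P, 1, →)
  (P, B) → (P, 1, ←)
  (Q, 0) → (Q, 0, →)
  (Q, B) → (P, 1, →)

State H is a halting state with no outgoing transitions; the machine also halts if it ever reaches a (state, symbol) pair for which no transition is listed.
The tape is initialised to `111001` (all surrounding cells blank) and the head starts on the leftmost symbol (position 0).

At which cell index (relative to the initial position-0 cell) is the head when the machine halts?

state=P head=0 tape=[1]11001   (P,1)→(P,1,→)
state=P head=1 tape=1[1]1001   (P,1)→(P,1,→)
state=P head=2 tape=11[1]001   (P,1)→(P,1,→)
state=P head=3 tape=111[0]01   (P,0)→(Q,0,←)
state=Q head=2 tape=11[1]001
At halt the head is at cell 2.

2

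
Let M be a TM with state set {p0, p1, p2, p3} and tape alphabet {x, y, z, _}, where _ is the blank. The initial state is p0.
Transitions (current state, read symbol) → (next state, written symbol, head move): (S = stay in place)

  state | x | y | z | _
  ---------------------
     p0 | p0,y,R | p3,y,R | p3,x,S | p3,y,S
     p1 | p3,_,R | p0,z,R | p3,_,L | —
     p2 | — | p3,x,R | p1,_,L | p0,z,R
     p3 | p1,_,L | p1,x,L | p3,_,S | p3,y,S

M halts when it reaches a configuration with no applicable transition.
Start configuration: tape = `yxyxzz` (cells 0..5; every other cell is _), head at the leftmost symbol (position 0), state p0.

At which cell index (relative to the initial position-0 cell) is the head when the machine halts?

-2

state=p0 head=0 tape=__[y]xyxzz   (p0,y)→(p3,y,R)
state=p3 head=1 tape=__y[x]yxzz   (p3,x)→(p1,_,L)
state=p1 head=0 tape=__[y]_yxzz   (p1,y)→(p0,z,R)
state=p0 head=1 tape=__z[_]yxzz   (p0,_)→(p3,y,S)
state=p3 head=1 tape=__z[y]yxzz   (p3,y)→(p1,x,L)
state=p1 head=0 tape=__[z]xyxzz   (p1,z)→(p3,_,L)
state=p3 head=-1 tape=_[_]_xyxzz   (p3,_)→(p3,y,S)
state=p3 head=-1 tape=_[y]_xyxzz   (p3,y)→(p1,x,L)
state=p1 head=-2 tape=[_]x_xyxzz
At halt the head is at cell -2.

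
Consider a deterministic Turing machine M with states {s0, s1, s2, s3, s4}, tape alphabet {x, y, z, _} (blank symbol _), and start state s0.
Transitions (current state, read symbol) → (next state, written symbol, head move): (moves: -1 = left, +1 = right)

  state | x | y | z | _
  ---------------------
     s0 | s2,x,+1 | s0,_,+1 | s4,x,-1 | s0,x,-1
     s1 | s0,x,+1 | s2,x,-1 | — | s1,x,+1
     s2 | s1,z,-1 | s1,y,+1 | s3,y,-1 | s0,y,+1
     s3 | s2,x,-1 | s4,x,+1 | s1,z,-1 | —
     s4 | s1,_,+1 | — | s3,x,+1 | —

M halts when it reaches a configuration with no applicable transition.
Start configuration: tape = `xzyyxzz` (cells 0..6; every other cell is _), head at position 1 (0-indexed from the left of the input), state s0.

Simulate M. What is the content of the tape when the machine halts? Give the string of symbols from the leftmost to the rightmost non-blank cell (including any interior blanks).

state=s0 head=1 tape=x[z]yyxzz   (s0,z)→(s4,x,-1)
state=s4 head=0 tape=[x]xyyxzz   (s4,x)→(s1,_,+1)
state=s1 head=1 tape=_[x]yyxzz   (s1,x)→(s0,x,+1)
state=s0 head=2 tape=_x[y]yxzz   (s0,y)→(s0,_,+1)
state=s0 head=3 tape=_x_[y]xzz   (s0,y)→(s0,_,+1)
state=s0 head=4 tape=_x__[x]zz   (s0,x)→(s2,x,+1)
state=s2 head=5 tape=_x__x[z]z   (s2,z)→(s3,y,-1)
state=s3 head=4 tape=_x__[x]yz   (s3,x)→(s2,x,-1)
state=s2 head=3 tape=_x_[_]xyz   (s2,_)→(s0,y,+1)
state=s0 head=4 tape=_x_y[x]yz   (s0,x)→(s2,x,+1)
state=s2 head=5 tape=_x_yx[y]z   (s2,y)→(s1,y,+1)
state=s1 head=6 tape=_x_yxy[z]
The non-blank tape span at halt is x_yxyz.

x_yxyz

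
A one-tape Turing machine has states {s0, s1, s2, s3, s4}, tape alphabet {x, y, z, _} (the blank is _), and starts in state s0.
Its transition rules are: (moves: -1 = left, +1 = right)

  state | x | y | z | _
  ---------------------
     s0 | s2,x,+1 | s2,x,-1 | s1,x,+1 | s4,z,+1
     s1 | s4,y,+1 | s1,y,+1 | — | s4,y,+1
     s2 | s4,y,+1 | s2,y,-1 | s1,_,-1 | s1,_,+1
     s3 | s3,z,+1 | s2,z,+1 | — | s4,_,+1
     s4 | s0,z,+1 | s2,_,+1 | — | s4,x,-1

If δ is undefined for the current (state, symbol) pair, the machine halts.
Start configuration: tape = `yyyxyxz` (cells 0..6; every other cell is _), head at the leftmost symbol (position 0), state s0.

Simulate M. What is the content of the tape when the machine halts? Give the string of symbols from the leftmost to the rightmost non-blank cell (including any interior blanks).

state=s0 head=0 tape=_[y]yyxyxz   (s0,y)→(s2,x,-1)
state=s2 head=-1 tape=[_]xyyxyxz   (s2,_)→(s1,_,+1)
state=s1 head=0 tape=_[x]yyxyxz   (s1,x)→(s4,y,+1)
state=s4 head=1 tape=_y[y]yxyxz   (s4,y)→(s2,_,+1)
state=s2 head=2 tape=_y_[y]xyxz   (s2,y)→(s2,y,-1)
state=s2 head=1 tape=_y[_]yxyxz   (s2,_)→(s1,_,+1)
state=s1 head=2 tape=_y_[y]xyxz   (s1,y)→(s1,y,+1)
state=s1 head=3 tape=_y_y[x]yxz   (s1,x)→(s4,y,+1)
state=s4 head=4 tape=_y_yy[y]xz   (s4,y)→(s2,_,+1)
state=s2 head=5 tape=_y_yy_[x]z   (s2,x)→(s4,y,+1)
state=s4 head=6 tape=_y_yy_y[z]
The non-blank tape span at halt is y_yy_yz.

y_yy_yz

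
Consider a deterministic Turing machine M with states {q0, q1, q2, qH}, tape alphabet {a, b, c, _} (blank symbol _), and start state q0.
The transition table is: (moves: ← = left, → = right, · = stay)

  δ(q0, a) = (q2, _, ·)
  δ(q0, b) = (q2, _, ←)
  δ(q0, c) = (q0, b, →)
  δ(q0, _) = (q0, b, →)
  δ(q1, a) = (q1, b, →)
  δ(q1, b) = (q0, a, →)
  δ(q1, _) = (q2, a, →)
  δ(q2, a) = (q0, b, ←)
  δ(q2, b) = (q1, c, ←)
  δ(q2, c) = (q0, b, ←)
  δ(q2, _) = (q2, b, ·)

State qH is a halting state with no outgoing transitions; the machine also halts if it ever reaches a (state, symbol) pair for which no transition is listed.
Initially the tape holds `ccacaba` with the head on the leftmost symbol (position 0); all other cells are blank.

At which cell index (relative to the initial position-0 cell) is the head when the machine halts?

4

state=q0 head=0 tape=[c]cacaba   (q0,c)→(q0,b,→)
state=q0 head=1 tape=b[c]acaba   (q0,c)→(q0,b,→)
state=q0 head=2 tape=bb[a]caba   (q0,a)→(q2,_,·)
state=q2 head=2 tape=bb[_]caba   (q2,_)→(q2,b,·)
state=q2 head=2 tape=bb[b]caba   (q2,b)→(q1,c,←)
state=q1 head=1 tape=b[b]ccaba   (q1,b)→(q0,a,→)
state=q0 head=2 tape=ba[c]caba   (q0,c)→(q0,b,→)
state=q0 head=3 tape=bab[c]aba   (q0,c)→(q0,b,→)
state=q0 head=4 tape=babb[a]ba   (q0,a)→(q2,_,·)
state=q2 head=4 tape=babb[_]ba   (q2,_)→(q2,b,·)
state=q2 head=4 tape=babb[b]ba   (q2,b)→(q1,c,←)
state=q1 head=3 tape=bab[b]cba   (q1,b)→(q0,a,→)
state=q0 head=4 tape=baba[c]ba   (q0,c)→(q0,b,→)
state=q0 head=5 tape=babab[b]a   (q0,b)→(q2,_,←)
state=q2 head=4 tape=baba[b]_a   (q2,b)→(q1,c,←)
state=q1 head=3 tape=bab[a]c_a   (q1,a)→(q1,b,→)
state=q1 head=4 tape=babb[c]_a
At halt the head is at cell 4.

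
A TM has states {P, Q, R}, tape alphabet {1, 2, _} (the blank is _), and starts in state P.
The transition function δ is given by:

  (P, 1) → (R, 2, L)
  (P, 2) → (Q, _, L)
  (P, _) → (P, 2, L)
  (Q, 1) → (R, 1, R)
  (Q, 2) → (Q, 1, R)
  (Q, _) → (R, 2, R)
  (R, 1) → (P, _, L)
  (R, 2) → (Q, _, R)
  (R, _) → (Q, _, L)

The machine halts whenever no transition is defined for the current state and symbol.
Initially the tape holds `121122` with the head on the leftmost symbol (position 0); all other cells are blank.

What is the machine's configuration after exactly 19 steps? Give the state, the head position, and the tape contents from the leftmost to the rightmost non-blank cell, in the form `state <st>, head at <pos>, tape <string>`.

state R, head at -1, tape 1_2_2_22

state=P head=0 tape=__[1]21122   (P,1)→(R,2,L)
state=R head=-1 tape=_[_]221122   (R,_)→(Q,_,L)
state=Q head=-2 tape=[_]_221122   (Q,_)→(R,2,R)
state=R head=-1 tape=2[_]221122   (R,_)→(Q,_,L)
state=Q head=-2 tape=[2]_221122   (Q,2)→(Q,1,R)
state=Q head=-1 tape=1[_]221122   (Q,_)→(R,2,R)
state=R head=0 tape=12[2]21122   (R,2)→(Q,_,R)
state=Q head=1 tape=12_[2]1122   (Q,2)→(Q,1,R)
state=Q head=2 tape=12_1[1]122   (Q,1)→(R,1,R)
state=R head=3 tape=12_11[1]22   (R,1)→(P,_,L)
state=P head=2 tape=12_1[1]_22   (P,1)→(R,2,L)
state=R head=1 tape=12_[1]2_22   (R,1)→(P,_,L)
state=P head=0 tape=12[_]_2_22   (P,_)→(P,2,L)
state=P head=-1 tape=1[2]2_2_22   (P,2)→(Q,_,L)
state=Q head=-2 tape=[1]_2_2_22   (Q,1)→(R,1,R)
state=R head=-1 tape=1[_]2_2_22   (R,_)→(Q,_,L)
state=Q head=-2 tape=[1]_2_2_22   (Q,1)→(R,1,R)
state=R head=-1 tape=1[_]2_2_22   (R,_)→(Q,_,L)
state=Q head=-2 tape=[1]_2_2_22   (Q,1)→(R,1,R)
state=R head=-1 tape=1[_]2_2_22
After 19 steps: state R, head at -1, tape 1_2_2_22.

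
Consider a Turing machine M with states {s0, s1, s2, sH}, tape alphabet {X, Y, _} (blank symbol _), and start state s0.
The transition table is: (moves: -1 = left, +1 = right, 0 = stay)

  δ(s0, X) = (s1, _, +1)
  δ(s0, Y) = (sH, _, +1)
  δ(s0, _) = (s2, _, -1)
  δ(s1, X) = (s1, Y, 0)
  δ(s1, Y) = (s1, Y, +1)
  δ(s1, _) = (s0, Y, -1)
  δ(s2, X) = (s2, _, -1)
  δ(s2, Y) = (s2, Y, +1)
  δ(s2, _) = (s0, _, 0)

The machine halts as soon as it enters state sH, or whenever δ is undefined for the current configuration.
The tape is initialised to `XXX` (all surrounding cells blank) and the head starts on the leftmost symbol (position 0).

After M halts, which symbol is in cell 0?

_

state=s0 head=0 tape=[X]XX_   (s0,X)→(s1,_,+1)
state=s1 head=1 tape=_[X]X_   (s1,X)→(s1,Y,0)
state=s1 head=1 tape=_[Y]X_   (s1,Y)→(s1,Y,+1)
state=s1 head=2 tape=_Y[X]_   (s1,X)→(s1,Y,0)
state=s1 head=2 tape=_Y[Y]_   (s1,Y)→(s1,Y,+1)
state=s1 head=3 tape=_YY[_]   (s1,_)→(s0,Y,-1)
state=s0 head=2 tape=_Y[Y]Y   (s0,Y)→(sH,_,+1)
state=sH head=3 tape=_Y_[Y]
Cell 0 holds _ when M halts.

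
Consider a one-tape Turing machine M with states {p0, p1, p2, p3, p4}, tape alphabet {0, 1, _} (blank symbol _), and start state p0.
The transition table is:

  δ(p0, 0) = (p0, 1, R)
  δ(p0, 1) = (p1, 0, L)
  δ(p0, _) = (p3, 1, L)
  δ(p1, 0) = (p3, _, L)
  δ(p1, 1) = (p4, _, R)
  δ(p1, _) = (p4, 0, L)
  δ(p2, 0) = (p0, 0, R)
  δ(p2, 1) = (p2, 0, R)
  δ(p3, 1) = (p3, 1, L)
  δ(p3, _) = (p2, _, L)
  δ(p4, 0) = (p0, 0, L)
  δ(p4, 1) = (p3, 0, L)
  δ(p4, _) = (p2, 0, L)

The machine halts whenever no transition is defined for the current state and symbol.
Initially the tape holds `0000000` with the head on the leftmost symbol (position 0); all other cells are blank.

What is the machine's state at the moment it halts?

state=p0 head=0 tape=__[0]000000_   (p0,0)→(p0,1,R)
state=p0 head=1 tape=__1[0]00000_   (p0,0)→(p0,1,R)
state=p0 head=2 tape=__11[0]0000_   (p0,0)→(p0,1,R)
state=p0 head=3 tape=__111[0]000_   (p0,0)→(p0,1,R)
state=p0 head=4 tape=__1111[0]00_   (p0,0)→(p0,1,R)
state=p0 head=5 tape=__11111[0]0_   (p0,0)→(p0,1,R)
state=p0 head=6 tape=__111111[0]_   (p0,0)→(p0,1,R)
state=p0 head=7 tape=__1111111[_]   (p0,_)→(p3,1,L)
state=p3 head=6 tape=__111111[1]1   (p3,1)→(p3,1,L)
state=p3 head=5 tape=__11111[1]11   (p3,1)→(p3,1,L)
state=p3 head=4 tape=__1111[1]111   (p3,1)→(p3,1,L)
state=p3 head=3 tape=__111[1]1111   (p3,1)→(p3,1,L)
state=p3 head=2 tape=__11[1]11111   (p3,1)→(p3,1,L)
state=p3 head=1 tape=__1[1]111111   (p3,1)→(p3,1,L)
state=p3 head=0 tape=__[1]1111111   (p3,1)→(p3,1,L)
state=p3 head=-1 tape=_[_]11111111   (p3,_)→(p2,_,L)
state=p2 head=-2 tape=[_]_11111111
No transition is defined for (p2, _); M halts in state p2.

p2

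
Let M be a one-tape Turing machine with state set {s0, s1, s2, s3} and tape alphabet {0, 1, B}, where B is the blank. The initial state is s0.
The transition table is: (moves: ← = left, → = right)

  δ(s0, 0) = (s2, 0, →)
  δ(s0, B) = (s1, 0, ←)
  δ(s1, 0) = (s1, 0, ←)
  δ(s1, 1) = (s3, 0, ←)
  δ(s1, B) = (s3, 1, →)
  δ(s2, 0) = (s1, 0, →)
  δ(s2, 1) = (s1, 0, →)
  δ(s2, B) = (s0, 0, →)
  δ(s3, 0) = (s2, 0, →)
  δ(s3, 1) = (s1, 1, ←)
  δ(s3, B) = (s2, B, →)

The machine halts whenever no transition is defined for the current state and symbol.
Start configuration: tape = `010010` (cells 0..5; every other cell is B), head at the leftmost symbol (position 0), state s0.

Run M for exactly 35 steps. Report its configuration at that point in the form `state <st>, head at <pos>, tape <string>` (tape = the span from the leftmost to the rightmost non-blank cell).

s0 | BBBB[0]10010   read 0 → write 0, move →, go to s2
s2 | BBBB0[1]0010   read 1 → write 0, move →, go to s1
s1 | BBBB00[0]010   read 0 → write 0, move ←, go to s1
s1 | BBBB0[0]0010   read 0 → write 0, move ←, go to s1
s1 | BBBB[0]00010   read 0 → write 0, move ←, go to s1
s1 | BBB[B]000010   read B → write 1, move →, go to s3
s3 | BBB1[0]00010   read 0 → write 0, move →, go to s2
s2 | BBB10[0]0010   read 0 → write 0, move →, go to s1
s1 | BBB100[0]010   read 0 → write 0, move ←, go to s1
s1 | BBB10[0]0010   read 0 → write 0, move ←, go to s1
s1 | BBB1[0]00010   read 0 → write 0, move ←, go to s1
s1 | BBB[1]000010   read 1 → write 0, move ←, go to s3
s3 | BB[B]0000010   read B → write B, move →, go to s2
s2 | BBB[0]000010   read 0 → write 0, move →, go to s1
s1 | BBB0[0]00010   read 0 → write 0, move ←, go to s1
s1 | BBB[0]000010   read 0 → write 0, move ←, go to s1
s1 | BB[B]0000010   read B → write 1, move →, go to s3
s3 | BB1[0]000010   read 0 → write 0, move →, go to s2
s2 | BB10[0]00010   read 0 → write 0, move →, go to s1
s1 | BB100[0]0010   read 0 → write 0, move ←, go to s1
s1 | BB10[0]00010   read 0 → write 0, move ←, go to s1
s1 | BB1[0]000010   read 0 → write 0, move ←, go to s1
s1 | BB[1]0000010   read 1 → write 0, move ←, go to s3
s3 | B[B]00000010   read B → write B, move →, go to s2
s2 | BB[0]0000010   read 0 → write 0, move →, go to s1
s1 | BB0[0]000010   read 0 → write 0, move ←, go to s1
s1 | BB[0]0000010   read 0 → write 0, move ←, go to s1
s1 | B[B]00000010   read B → write 1, move →, go to s3
s3 | B1[0]0000010   read 0 → write 0, move →, go to s2
s2 | B10[0]000010   read 0 → write 0, move →, go to s1
s1 | B100[0]00010   read 0 → write 0, move ←, go to s1
s1 | B10[0]000010   read 0 → write 0, move ←, go to s1
s1 | B1[0]0000010   read 0 → write 0, move ←, go to s1
s1 | B[1]00000010   read 1 → write 0, move ←, go to s3
s3 | [B]000000010   read B → write B, move →, go to s2
s2 | B[0]00000010
After 35 steps: state s2, head at -3, tape 000000010.

state s2, head at -3, tape 000000010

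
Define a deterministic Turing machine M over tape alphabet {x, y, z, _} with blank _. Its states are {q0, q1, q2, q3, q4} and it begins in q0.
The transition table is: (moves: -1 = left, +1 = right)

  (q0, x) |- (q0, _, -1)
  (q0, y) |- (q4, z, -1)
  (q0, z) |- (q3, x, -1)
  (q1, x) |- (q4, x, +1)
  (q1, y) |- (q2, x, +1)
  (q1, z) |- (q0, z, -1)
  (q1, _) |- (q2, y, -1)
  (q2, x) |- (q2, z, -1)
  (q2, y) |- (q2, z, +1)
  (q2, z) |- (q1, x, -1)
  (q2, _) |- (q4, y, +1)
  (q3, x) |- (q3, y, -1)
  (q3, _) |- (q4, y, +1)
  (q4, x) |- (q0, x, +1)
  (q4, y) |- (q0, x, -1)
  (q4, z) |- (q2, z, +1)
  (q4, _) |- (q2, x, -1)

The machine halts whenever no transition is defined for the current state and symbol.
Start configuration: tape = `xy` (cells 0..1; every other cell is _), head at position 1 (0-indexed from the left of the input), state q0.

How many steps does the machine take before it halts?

12

state=q0 head=1 tape=___x[y]   (q0,y)→(q4,z,-1)
state=q4 head=0 tape=___[x]z   (q4,x)→(q0,x,+1)
state=q0 head=1 tape=___x[z]   (q0,z)→(q3,x,-1)
state=q3 head=0 tape=___[x]x   (q3,x)→(q3,y,-1)
state=q3 head=-1 tape=__[_]yx   (q3,_)→(q4,y,+1)
state=q4 head=0 tape=__y[y]x   (q4,y)→(q0,x,-1)
state=q0 head=-1 tape=__[y]xx   (q0,y)→(q4,z,-1)
state=q4 head=-2 tape=_[_]zxx   (q4,_)→(q2,x,-1)
state=q2 head=-3 tape=[_]xzxx   (q2,_)→(q4,y,+1)
state=q4 head=-2 tape=y[x]zxx   (q4,x)→(q0,x,+1)
state=q0 head=-1 tape=yx[z]xx   (q0,z)→(q3,x,-1)
state=q3 head=-2 tape=y[x]xxx   (q3,x)→(q3,y,-1)
state=q3 head=-3 tape=[y]yxxx
M halts after 12 transitions.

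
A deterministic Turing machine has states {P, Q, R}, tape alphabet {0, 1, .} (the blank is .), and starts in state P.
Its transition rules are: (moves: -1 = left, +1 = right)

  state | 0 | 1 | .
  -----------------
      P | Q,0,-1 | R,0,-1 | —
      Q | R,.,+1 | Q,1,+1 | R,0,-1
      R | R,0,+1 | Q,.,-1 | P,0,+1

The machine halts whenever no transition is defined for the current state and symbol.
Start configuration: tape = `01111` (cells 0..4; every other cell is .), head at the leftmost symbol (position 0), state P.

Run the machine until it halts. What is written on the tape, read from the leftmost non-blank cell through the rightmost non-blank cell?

0.0.000

state=P head=0 tape=..[0]1111..   (P,0)→(Q,0,-1)
state=Q head=-1 tape=.[.]01111..   (Q,.)→(R,0,-1)
state=R head=-2 tape=[.]001111..   (R,.)→(P,0,+1)
state=P head=-1 tape=0[0]01111..   (P,0)→(Q,0,-1)
state=Q head=-2 tape=[0]001111..   (Q,0)→(R,.,+1)
state=R head=-1 tape=.[0]01111..   (R,0)→(R,0,+1)
state=R head=0 tape=.0[0]1111..   (R,0)→(R,0,+1)
state=R head=1 tape=.00[1]111..   (R,1)→(Q,.,-1)
state=Q head=0 tape=.0[0].111..   (Q,0)→(R,.,+1)
state=R head=1 tape=.0.[.]111..   (R,.)→(P,0,+1)
state=P head=2 tape=.0.0[1]11..   (P,1)→(R,0,-1)
state=R head=1 tape=.0.[0]011..   (R,0)→(R,0,+1)
state=R head=2 tape=.0.0[0]11..   (R,0)→(R,0,+1)
state=R head=3 tape=.0.00[1]1..   (R,1)→(Q,.,-1)
state=Q head=2 tape=.0.0[0].1..   (Q,0)→(R,.,+1)
state=R head=3 tape=.0.0.[.]1..   (R,.)→(P,0,+1)
state=P head=4 tape=.0.0.0[1]..   (P,1)→(R,0,-1)
state=R head=3 tape=.0.0.[0]0..   (R,0)→(R,0,+1)
state=R head=4 tape=.0.0.0[0]..   (R,0)→(R,0,+1)
state=R head=5 tape=.0.0.00[.].   (R,.)→(P,0,+1)
state=P head=6 tape=.0.0.000[.]
The non-blank tape span at halt is 0.0.000.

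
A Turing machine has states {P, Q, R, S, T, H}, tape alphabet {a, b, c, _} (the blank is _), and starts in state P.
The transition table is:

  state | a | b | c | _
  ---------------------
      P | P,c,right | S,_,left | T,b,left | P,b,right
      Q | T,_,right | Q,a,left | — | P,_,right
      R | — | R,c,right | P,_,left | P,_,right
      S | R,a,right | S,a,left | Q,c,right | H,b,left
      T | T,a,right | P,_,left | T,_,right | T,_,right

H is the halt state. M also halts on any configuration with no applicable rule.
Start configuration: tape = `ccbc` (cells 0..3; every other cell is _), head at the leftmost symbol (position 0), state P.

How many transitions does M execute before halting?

P | ___[c]cbc   read c → write b, move left, go to T
T | __[_]bcbc   read _ → write _, move right, go to T
T | ___[b]cbc   read b → write _, move left, go to P
P | __[_]_cbc   read _ → write b, move right, go to P
P | __b[_]cbc   read _ → write b, move right, go to P
P | __bb[c]bc   read c → write b, move left, go to T
T | __b[b]bbc   read b → write _, move left, go to P
P | __[b]_bbc   read b → write _, move left, go to S
S | _[_]__bbc   read _ → write b, move left, go to H
H | [_]b__bbc
M halts after 9 transitions.

9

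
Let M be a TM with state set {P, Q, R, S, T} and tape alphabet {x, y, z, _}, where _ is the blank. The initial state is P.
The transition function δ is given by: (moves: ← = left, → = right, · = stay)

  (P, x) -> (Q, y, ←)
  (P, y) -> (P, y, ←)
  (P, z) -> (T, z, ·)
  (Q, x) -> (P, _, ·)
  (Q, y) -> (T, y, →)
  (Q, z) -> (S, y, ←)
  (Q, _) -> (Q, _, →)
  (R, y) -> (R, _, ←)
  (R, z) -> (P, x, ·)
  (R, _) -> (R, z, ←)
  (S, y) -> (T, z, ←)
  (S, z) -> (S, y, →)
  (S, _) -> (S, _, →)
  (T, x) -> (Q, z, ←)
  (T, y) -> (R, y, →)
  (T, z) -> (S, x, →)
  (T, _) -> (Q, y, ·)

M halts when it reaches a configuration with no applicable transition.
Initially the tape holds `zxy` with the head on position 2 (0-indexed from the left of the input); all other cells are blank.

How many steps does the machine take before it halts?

22

state=P head=2 tape=_zx[y]_   (P,y)→(P,y,←)
state=P head=1 tape=_z[x]y_   (P,x)→(Q,y,←)
state=Q head=0 tape=_[z]yy_   (Q,z)→(S,y,←)
state=S head=-1 tape=[_]yyy_   (S,_)→(S,_,→)
state=S head=0 tape=_[y]yy_   (S,y)→(T,z,←)
state=T head=-1 tape=[_]zyy_   (T,_)→(Q,y,·)
state=Q head=-1 tape=[y]zyy_   (Q,y)→(T,y,→)
state=T head=0 tape=y[z]yy_   (T,z)→(S,x,→)
state=S head=1 tape=yx[y]y_   (S,y)→(T,z,←)
state=T head=0 tape=y[x]zy_   (T,x)→(Q,z,←)
state=Q head=-1 tape=[y]zzy_   (Q,y)→(T,y,→)
state=T head=0 tape=y[z]zy_   (T,z)→(S,x,→)
state=S head=1 tape=yx[z]y_   (S,z)→(S,y,→)
state=S head=2 tape=yxy[y]_   (S,y)→(T,z,←)
state=T head=1 tape=yx[y]z_   (T,y)→(R,y,→)
state=R head=2 tape=yxy[z]_   (R,z)→(P,x,·)
state=P head=2 tape=yxy[x]_   (P,x)→(Q,y,←)
state=Q head=1 tape=yx[y]y_   (Q,y)→(T,y,→)
state=T head=2 tape=yxy[y]_   (T,y)→(R,y,→)
state=R head=3 tape=yxyy[_]   (R,_)→(R,z,←)
state=R head=2 tape=yxy[y]z   (R,y)→(R,_,←)
state=R head=1 tape=yx[y]_z   (R,y)→(R,_,←)
state=R head=0 tape=y[x]__z
M halts after 22 transitions.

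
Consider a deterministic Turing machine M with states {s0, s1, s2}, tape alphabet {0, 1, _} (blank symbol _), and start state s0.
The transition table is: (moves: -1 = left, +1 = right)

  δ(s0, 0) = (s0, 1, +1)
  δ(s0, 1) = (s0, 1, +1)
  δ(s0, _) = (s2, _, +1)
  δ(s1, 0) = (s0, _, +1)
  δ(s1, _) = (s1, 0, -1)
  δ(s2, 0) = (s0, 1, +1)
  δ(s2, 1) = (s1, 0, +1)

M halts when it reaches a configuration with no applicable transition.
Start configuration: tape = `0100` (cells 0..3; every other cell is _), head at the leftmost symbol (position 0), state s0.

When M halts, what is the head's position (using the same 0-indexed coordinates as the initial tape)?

state=s0 head=0 tape=[0]100__   (s0,0)→(s0,1,+1)
state=s0 head=1 tape=1[1]00__   (s0,1)→(s0,1,+1)
state=s0 head=2 tape=11[0]0__   (s0,0)→(s0,1,+1)
state=s0 head=3 tape=111[0]__   (s0,0)→(s0,1,+1)
state=s0 head=4 tape=1111[_]_   (s0,_)→(s2,_,+1)
state=s2 head=5 tape=1111_[_]
At halt the head is at cell 5.

5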